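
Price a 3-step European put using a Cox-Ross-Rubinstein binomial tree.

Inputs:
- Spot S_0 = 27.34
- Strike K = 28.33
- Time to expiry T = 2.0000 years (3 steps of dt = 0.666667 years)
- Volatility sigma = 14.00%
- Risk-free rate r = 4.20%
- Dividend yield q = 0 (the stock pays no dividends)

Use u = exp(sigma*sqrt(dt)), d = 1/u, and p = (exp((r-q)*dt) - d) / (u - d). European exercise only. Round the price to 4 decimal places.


dt = T/N = 0.666667
u = exp(sigma*sqrt(dt)) = 1.121099; d = 1/u = 0.891982
p = (exp((r-q)*dt) - d) / (u - d) = 0.595389
Discount per step: exp(-r*dt) = 0.972388
Stock lattice S(k, i) with i counting down-moves:
  k=0: S(0,0) = 27.3400
  k=1: S(1,0) = 30.6508; S(1,1) = 24.3868
  k=2: S(2,0) = 34.3626; S(2,1) = 27.3400; S(2,2) = 21.7526
  k=3: S(3,0) = 38.5239; S(3,1) = 30.6508; S(3,2) = 24.3868; S(3,3) = 19.4029
Terminal payoffs V(N, i) = max(K - S_T, 0):
  V(3,0) = 0.000000; V(3,1) = 0.000000; V(3,2) = 3.943217; V(3,3) = 8.927105
Backward induction: V(k, i) = exp(-r*dt) * [p * V(k+1, i) + (1-p) * V(k+1, i+1)].
  V(2,0) = exp(-r*dt) * [p*0.000000 + (1-p)*0.000000] = 0.000000
  V(2,1) = exp(-r*dt) * [p*0.000000 + (1-p)*3.943217] = 1.551416
  V(2,2) = exp(-r*dt) * [p*3.943217 + (1-p)*8.927105] = 5.795195
  V(1,0) = exp(-r*dt) * [p*0.000000 + (1-p)*1.551416] = 0.610388
  V(1,1) = exp(-r*dt) * [p*1.551416 + (1-p)*5.795195] = 3.178248
  V(0,0) = exp(-r*dt) * [p*0.610388 + (1-p)*3.178248] = 1.603831

Answer: Price = V(0,0) = 1.6038


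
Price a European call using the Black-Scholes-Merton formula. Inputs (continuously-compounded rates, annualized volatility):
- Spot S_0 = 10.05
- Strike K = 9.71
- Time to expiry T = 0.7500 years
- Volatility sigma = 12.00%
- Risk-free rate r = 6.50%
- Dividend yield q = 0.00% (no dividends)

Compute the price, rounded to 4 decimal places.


d1 = (ln(S/K) + (r - q + 0.5*sigma^2) * T) / (sigma * sqrt(T)) = 0.85223012
d2 = d1 - sigma * sqrt(T) = 0.74830707
exp(-rT) = 0.95241920; exp(-qT) = 1.00000000
C = S_0 * exp(-qT) * N(d1) - K * exp(-rT) * N(d2)
N(d1) = 0.80295681; N(d2) = 0.77286252
C = 10.0500 * 1.00000000 * 0.80295681 - 9.7100 * 0.95241920 * 0.77286252 = 0.9223

Answer: Price = 0.9223


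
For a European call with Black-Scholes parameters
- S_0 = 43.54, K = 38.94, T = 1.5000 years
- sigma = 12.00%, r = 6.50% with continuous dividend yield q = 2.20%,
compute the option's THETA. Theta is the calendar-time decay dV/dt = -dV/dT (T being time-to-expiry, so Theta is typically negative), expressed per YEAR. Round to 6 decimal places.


d1 = 1.2720884449; d2 = 1.1251190603
phi(d1) = 0.1776316883; exp(-qT) = 0.9675385596; exp(-rT) = 0.9071023416
Theta = -S*exp(-qT)*phi(d1)*sigma/(2*sqrt(T)) - r*K*exp(-rT)*N(d2) + q*S*exp(-qT)*N(d1)
N(d1) = 0.8983291519; N(d2) = 0.8697307073; sqrt(T) = 1.2247448714
Term 1 = -43.5400 * 0.9675385596 * 0.1776316883 * 0.1200 / (2 * 1.2247448714) = -0.3665918210
Term 2 = -0.0650 * 38.9400 * 0.9071023416 * 0.8697307073 = -1.9968727740
Term 3 = 0.0220 * 43.5400 * 0.9675385596 * 0.8983291519 = 0.8325587336
Theta = -0.3665918210 + (-1.9968727740) + (0.8325587336) = -1.530906

Answer: Theta = -1.530906


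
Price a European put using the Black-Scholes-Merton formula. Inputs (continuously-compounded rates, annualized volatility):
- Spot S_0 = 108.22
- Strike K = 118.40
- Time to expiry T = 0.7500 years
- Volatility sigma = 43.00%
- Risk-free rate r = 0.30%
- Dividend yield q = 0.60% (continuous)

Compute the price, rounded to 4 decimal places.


Answer: Price = 22.3831

Derivation:
d1 = (ln(S/K) + (r - q + 0.5*sigma^2) * T) / (sigma * sqrt(T)) = -0.06126634
d2 = d1 - sigma * sqrt(T) = -0.43365727
exp(-rT) = 0.99775253; exp(-qT) = 0.99551011
P = K * exp(-rT) * N(-d2) - S_0 * exp(-qT) * N(-d1)
N(-d1) = 0.52442645; N(-d2) = 0.66773133
P = 118.4000 * 0.99775253 * 0.66773133 - 108.2200 * 0.99551011 * 0.52442645 = 22.3831


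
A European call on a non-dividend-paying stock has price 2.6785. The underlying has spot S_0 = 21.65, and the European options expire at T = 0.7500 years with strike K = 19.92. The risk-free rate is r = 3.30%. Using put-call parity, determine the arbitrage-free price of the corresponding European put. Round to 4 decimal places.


Put-call parity: C - P = S_0 * exp(-qT) - K * exp(-rT).
S_0 * exp(-qT) = 21.6500 * 1.00000000 = 21.65000000
K * exp(-rT) = 19.9200 * 0.97555377 = 19.43303110
P = C - S*exp(-qT) + K*exp(-rT)
P = 2.6785 - 21.65000000 + 19.43303110 = 0.4615

Answer: Put price = 0.4615


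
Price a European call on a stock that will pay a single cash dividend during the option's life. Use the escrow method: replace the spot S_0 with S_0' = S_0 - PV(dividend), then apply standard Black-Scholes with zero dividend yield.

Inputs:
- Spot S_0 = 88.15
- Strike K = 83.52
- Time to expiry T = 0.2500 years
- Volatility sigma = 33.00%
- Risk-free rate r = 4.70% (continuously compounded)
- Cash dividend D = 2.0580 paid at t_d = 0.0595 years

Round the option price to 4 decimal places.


PV(D) = D * exp(-r * t_d) = 2.0580 * 0.99720741 = 2.05225284
S_0' = S_0 - PV(D) = 88.1500 - 2.05225284 = 86.09774716
d1 = (ln(S_0'/K) + (r + sigma^2/2)*T) / (sigma*sqrt(T)) = 0.33793710
d2 = d1 - sigma*sqrt(T) = 0.17293710
exp(-rT) = 0.98831876
N(d1) = 0.63229471; N(d2) = 0.56864957
C = S_0' * N(d1) - K * exp(-rT) * N(d2) = 86.09774716 * 0.63229471 - 83.5200 * 0.98831876 * 0.56864957 = 7.5003

Answer: Price = 7.5003


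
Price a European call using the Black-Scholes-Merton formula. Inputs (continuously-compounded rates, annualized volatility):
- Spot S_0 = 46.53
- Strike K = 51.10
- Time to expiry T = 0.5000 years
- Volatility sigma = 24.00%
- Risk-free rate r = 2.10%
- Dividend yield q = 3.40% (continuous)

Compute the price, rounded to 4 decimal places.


Answer: Price = 1.3957

Derivation:
d1 = (ln(S/K) + (r - q + 0.5*sigma^2) * T) / (sigma * sqrt(T)) = -0.50550611
d2 = d1 - sigma * sqrt(T) = -0.67521174
exp(-rT) = 0.98955493; exp(-qT) = 0.98314368
C = S_0 * exp(-qT) * N(d1) - K * exp(-rT) * N(d2)
N(d1) = 0.30660170; N(d2) = 0.24977063
C = 46.5300 * 0.98314368 * 0.30660170 - 51.1000 * 0.98955493 * 0.24977063 = 1.3957


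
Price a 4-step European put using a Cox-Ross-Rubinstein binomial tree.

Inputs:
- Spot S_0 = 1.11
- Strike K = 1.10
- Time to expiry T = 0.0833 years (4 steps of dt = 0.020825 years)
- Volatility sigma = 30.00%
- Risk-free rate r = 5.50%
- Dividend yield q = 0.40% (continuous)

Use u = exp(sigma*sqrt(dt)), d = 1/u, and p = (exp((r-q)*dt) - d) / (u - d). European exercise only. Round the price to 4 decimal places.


dt = T/N = 0.020825
u = exp(sigma*sqrt(dt)) = 1.044243; d = 1/u = 0.957631
p = (exp((r-q)*dt) - d) / (u - d) = 0.501447
Discount per step: exp(-r*dt) = 0.998855
Stock lattice S(k, i) with i counting down-moves:
  k=0: S(0,0) = 1.1100
  k=1: S(1,0) = 1.1591; S(1,1) = 1.0630
  k=2: S(2,0) = 1.2104; S(2,1) = 1.1100; S(2,2) = 1.0179
  k=3: S(3,0) = 1.2639; S(3,1) = 1.1591; S(3,2) = 1.0630; S(3,3) = 0.9748
  k=4: S(4,0) = 1.3199; S(4,1) = 1.2104; S(4,2) = 1.1100; S(4,3) = 1.0179; S(4,4) = 0.9335
Terminal payoffs V(N, i) = max(K - S_T, 0):
  V(4,0) = 0.000000; V(4,1) = 0.000000; V(4,2) = 0.000000; V(4,3) = 0.082066; V(4,4) = 0.166496
Backward induction: V(k, i) = exp(-r*dt) * [p * V(k+1, i) + (1-p) * V(k+1, i+1)].
  V(3,0) = exp(-r*dt) * [p*0.000000 + (1-p)*0.000000] = 0.000000
  V(3,1) = exp(-r*dt) * [p*0.000000 + (1-p)*0.000000] = 0.000000
  V(3,2) = exp(-r*dt) * [p*0.000000 + (1-p)*0.082066] = 0.040868
  V(3,3) = exp(-r*dt) * [p*0.082066 + (1-p)*0.166496] = 0.124017
  V(2,0) = exp(-r*dt) * [p*0.000000 + (1-p)*0.000000] = 0.000000
  V(2,1) = exp(-r*dt) * [p*0.000000 + (1-p)*0.040868] = 0.020351
  V(2,2) = exp(-r*dt) * [p*0.040868 + (1-p)*0.124017] = 0.082228
  V(1,0) = exp(-r*dt) * [p*0.000000 + (1-p)*0.020351] = 0.010135
  V(1,1) = exp(-r*dt) * [p*0.020351 + (1-p)*0.082228] = 0.051141
  V(0,0) = exp(-r*dt) * [p*0.010135 + (1-p)*0.051141] = 0.030544

Answer: Price = V(0,0) = 0.0305


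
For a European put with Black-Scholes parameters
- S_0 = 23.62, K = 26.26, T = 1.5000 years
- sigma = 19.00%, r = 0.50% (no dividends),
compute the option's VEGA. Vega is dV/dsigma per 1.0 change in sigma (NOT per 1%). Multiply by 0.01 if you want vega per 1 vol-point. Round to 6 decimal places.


Answer: Vega = 11.010443

Derivation:
d1 = -0.3067365284; d2 = -0.5394380540
phi(d1) = 0.3806091886; exp(-qT) = 1.0000000000; exp(-rT) = 0.9925280548
Vega = S * exp(-qT) * phi(d1) * sqrt(T) = 23.6200 * 1.0000000000 * 0.3806091886 * 1.2247448714 = 11.010443


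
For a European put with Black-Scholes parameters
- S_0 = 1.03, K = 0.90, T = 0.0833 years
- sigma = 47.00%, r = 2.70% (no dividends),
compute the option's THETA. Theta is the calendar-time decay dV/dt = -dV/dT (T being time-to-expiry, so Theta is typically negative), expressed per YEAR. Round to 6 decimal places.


d1 = 1.0790174271; d2 = 0.9433672520
phi(d1) = 0.2228897917; exp(-qT) = 1.0000000000; exp(-rT) = 0.9977534273
Theta = -S*exp(-qT)*phi(d1)*sigma/(2*sqrt(T)) + r*K*exp(-rT)*N(-d2) - q*S*exp(-qT)*N(-d1)
N(-d1) = 0.1402899795; N(-d2) = 0.1727465438; sqrt(T) = 0.2886173938
Term 1 = -1.0300 * 1.0000000000 * 0.2228897917 * 0.4700 / (2 * 0.2886173938) = -0.1869273136
Term 2 = 0.0270 * 0.9000 * 0.9977534273 * 0.1727465438 = 0.0041883105
Term 3 = 0 (no dividend yield, q = 0)
Theta = -0.1869273136 + (0.0041883105) + (0.0000000000) = -0.182739

Answer: Theta = -0.182739


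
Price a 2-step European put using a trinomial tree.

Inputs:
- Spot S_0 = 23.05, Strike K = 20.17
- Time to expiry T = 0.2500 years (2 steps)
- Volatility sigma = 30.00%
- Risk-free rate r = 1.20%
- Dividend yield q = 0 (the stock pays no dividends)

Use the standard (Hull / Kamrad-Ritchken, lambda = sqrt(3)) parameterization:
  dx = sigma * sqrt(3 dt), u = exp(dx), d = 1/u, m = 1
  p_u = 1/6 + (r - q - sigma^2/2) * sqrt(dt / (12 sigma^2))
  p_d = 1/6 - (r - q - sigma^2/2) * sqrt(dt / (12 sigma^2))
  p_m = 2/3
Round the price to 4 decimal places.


dt = T/N = 0.125000; dx = sigma*sqrt(3*dt) = 0.183712
u = exp(dx) = 1.201669; d = 1/u = 0.832176
p_u = 0.155440, p_m = 0.666667, p_d = 0.177893
Discount per step: exp(-r*dt) = 0.998501
Stock lattice S(k, j) with j the centered position index:
  k=0: S(0,+0) = 23.0500
  k=1: S(1,-1) = 19.1816; S(1,+0) = 23.0500; S(1,+1) = 27.6985
  k=2: S(2,-2) = 15.9625; S(2,-1) = 19.1816; S(2,+0) = 23.0500; S(2,+1) = 27.6985; S(2,+2) = 33.2844
Terminal payoffs V(N, j) = max(K - S_T, 0):
  V(2,-2) = 4.207499; V(2,-1) = 0.988351; V(2,+0) = 0.000000; V(2,+1) = 0.000000; V(2,+2) = 0.000000
Backward induction: V(k, j) = exp(-r*dt) * [p_u * V(k+1, j+1) + p_m * V(k+1, j) + p_d * V(k+1, j-1)]
  V(1,-1) = exp(-r*dt) * [p_u*0.000000 + p_m*0.988351 + p_d*4.207499] = 1.405278
  V(1,+0) = exp(-r*dt) * [p_u*0.000000 + p_m*0.000000 + p_d*0.988351] = 0.175558
  V(1,+1) = exp(-r*dt) * [p_u*0.000000 + p_m*0.000000 + p_d*0.000000] = 0.000000
  V(0,+0) = exp(-r*dt) * [p_u*0.000000 + p_m*0.175558 + p_d*1.405278] = 0.366478

Answer: Price = V(0,0) = 0.3665


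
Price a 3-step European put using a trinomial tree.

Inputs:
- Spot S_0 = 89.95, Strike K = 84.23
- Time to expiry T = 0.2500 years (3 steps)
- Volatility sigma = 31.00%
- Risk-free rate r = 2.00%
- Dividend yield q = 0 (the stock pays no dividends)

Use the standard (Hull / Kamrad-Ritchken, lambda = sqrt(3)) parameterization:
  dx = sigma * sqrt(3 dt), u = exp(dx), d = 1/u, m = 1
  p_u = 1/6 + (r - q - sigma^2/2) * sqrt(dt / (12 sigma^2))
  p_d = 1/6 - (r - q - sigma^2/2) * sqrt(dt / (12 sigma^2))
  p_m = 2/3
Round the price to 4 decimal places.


dt = T/N = 0.083333; dx = sigma*sqrt(3*dt) = 0.155000
u = exp(dx) = 1.167658; d = 1/u = 0.856415
p_u = 0.159126, p_m = 0.666667, p_d = 0.174207
Discount per step: exp(-r*dt) = 0.998335
Stock lattice S(k, j) with j the centered position index:
  k=0: S(0,+0) = 89.9500
  k=1: S(1,-1) = 77.0345; S(1,+0) = 89.9500; S(1,+1) = 105.0308
  k=2: S(2,-2) = 65.9736; S(2,-1) = 77.0345; S(2,+0) = 89.9500; S(2,+1) = 105.0308; S(2,+2) = 122.6401
  k=3: S(3,-3) = 56.5008; S(3,-2) = 65.9736; S(3,-1) = 77.0345; S(3,+0) = 89.9500; S(3,+1) = 105.0308; S(3,+2) = 122.6401; S(3,+3) = 143.2017
Terminal payoffs V(N, j) = max(K - S_T, 0):
  V(3,-3) = 27.729247; V(3,-2) = 18.256446; V(3,-1) = 7.195455; V(3,+0) = 0.000000; V(3,+1) = 0.000000; V(3,+2) = 0.000000; V(3,+3) = 0.000000
Backward induction: V(k, j) = exp(-r*dt) * [p_u * V(k+1, j+1) + p_m * V(k+1, j) + p_d * V(k+1, j-1)]
  V(2,-2) = exp(-r*dt) * [p_u*7.195455 + p_m*18.256446 + p_d*27.729247] = 18.116360
  V(2,-1) = exp(-r*dt) * [p_u*0.000000 + p_m*7.195455 + p_d*18.256446] = 7.964086
  V(2,+0) = exp(-r*dt) * [p_u*0.000000 + p_m*0.000000 + p_d*7.195455] = 1.251411
  V(2,+1) = exp(-r*dt) * [p_u*0.000000 + p_m*0.000000 + p_d*0.000000] = 0.000000
  V(2,+2) = exp(-r*dt) * [p_u*0.000000 + p_m*0.000000 + p_d*0.000000] = 0.000000
  V(1,-1) = exp(-r*dt) * [p_u*1.251411 + p_m*7.964086 + p_d*18.116360] = 8.650091
  V(1,+0) = exp(-r*dt) * [p_u*0.000000 + p_m*1.251411 + p_d*7.964086] = 2.217974
  V(1,+1) = exp(-r*dt) * [p_u*0.000000 + p_m*0.000000 + p_d*1.251411] = 0.217642
  V(0,+0) = exp(-r*dt) * [p_u*0.217642 + p_m*2.217974 + p_d*8.650091] = 3.015158

Answer: Price = V(0,0) = 3.0152


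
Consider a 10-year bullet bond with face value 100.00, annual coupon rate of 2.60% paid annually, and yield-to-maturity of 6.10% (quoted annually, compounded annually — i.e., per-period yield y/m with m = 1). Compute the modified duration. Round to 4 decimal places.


Coupon per period c = face * coupon_rate / m = 2.600000
Periods per year m = 1; per-period yield y/m = 0.061000
Number of cashflows N = 10
Cashflows (t years, CF_t, discount factor 1/(1+y/m)^(m*t), PV):
  t = 1.0000: CF_t = 2.600000, DF = 0.942507, PV = 2.450518
  t = 2.0000: CF_t = 2.600000, DF = 0.888320, PV = 2.309631
  t = 3.0000: CF_t = 2.600000, DF = 0.837247, PV = 2.176843
  t = 4.0000: CF_t = 2.600000, DF = 0.789112, PV = 2.051690
  t = 5.0000: CF_t = 2.600000, DF = 0.743743, PV = 1.933733
  t = 6.0000: CF_t = 2.600000, DF = 0.700983, PV = 1.822557
  t = 7.0000: CF_t = 2.600000, DF = 0.660682, PV = 1.717773
  t = 8.0000: CF_t = 2.600000, DF = 0.622697, PV = 1.619013
  t = 9.0000: CF_t = 2.600000, DF = 0.586897, PV = 1.525931
  t = 10.0000: CF_t = 102.600000, DF = 0.553154, PV = 56.753614
Price P = sum_t PV_t = 74.361303
First compute Macaulay numerator sum_t t * PV_t:
  t * PV_t at t = 1.0000: 2.450518
  t * PV_t at t = 2.0000: 4.619262
  t * PV_t at t = 3.0000: 6.530530
  t * PV_t at t = 4.0000: 8.206761
  t * PV_t at t = 5.0000: 9.668663
  t * PV_t at t = 6.0000: 10.935340
  t * PV_t at t = 7.0000: 12.024408
  t * PV_t at t = 8.0000: 12.952102
  t * PV_t at t = 9.0000: 13.733379
  t * PV_t at t = 10.0000: 567.536140
Macaulay duration D = 648.657104 / 74.361303 = 8.723047
Modified duration = D / (1 + y/m) = 8.723047 / (1 + 0.061000) = 8.221533

Answer: Modified duration = 8.2215


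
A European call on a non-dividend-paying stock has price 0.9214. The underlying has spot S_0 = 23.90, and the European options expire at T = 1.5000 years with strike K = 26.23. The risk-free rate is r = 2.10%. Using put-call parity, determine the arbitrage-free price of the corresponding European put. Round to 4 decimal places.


Put-call parity: C - P = S_0 * exp(-qT) - K * exp(-rT).
S_0 * exp(-qT) = 23.9000 * 1.00000000 = 23.90000000
K * exp(-rT) = 26.2300 * 0.96899096 = 25.41663279
P = C - S*exp(-qT) + K*exp(-rT)
P = 0.9214 - 23.90000000 + 25.41663279 = 2.4380

Answer: Put price = 2.4380


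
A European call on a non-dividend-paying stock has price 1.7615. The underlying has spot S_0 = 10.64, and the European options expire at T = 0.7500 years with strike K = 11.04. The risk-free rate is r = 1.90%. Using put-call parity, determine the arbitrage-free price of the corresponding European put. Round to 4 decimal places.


Put-call parity: C - P = S_0 * exp(-qT) - K * exp(-rT).
S_0 * exp(-qT) = 10.6400 * 1.00000000 = 10.64000000
K * exp(-rT) = 11.0400 * 0.98585105 = 10.88379560
P = C - S*exp(-qT) + K*exp(-rT)
P = 1.7615 - 10.64000000 + 10.88379560 = 2.0053

Answer: Put price = 2.0053


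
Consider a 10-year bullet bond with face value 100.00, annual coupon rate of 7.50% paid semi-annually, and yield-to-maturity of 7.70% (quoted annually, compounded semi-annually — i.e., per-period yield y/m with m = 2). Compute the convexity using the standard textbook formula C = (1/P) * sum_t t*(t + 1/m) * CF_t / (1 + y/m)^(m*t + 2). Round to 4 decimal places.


Answer: Convexity = 61.8201

Derivation:
Coupon per period c = face * coupon_rate / m = 3.750000
Periods per year m = 2; per-period yield y/m = 0.038500
Number of cashflows N = 20
Cashflows (t years, CF_t, discount factor 1/(1+y/m)^(m*t), PV):
  t = 0.5000: CF_t = 3.750000, DF = 0.962927, PV = 3.610977
  t = 1.0000: CF_t = 3.750000, DF = 0.927229, PV = 3.477109
  t = 1.5000: CF_t = 3.750000, DF = 0.892854, PV = 3.348203
  t = 2.0000: CF_t = 3.750000, DF = 0.859754, PV = 3.224076
  t = 2.5000: CF_t = 3.750000, DF = 0.827880, PV = 3.104551
  t = 3.0000: CF_t = 3.750000, DF = 0.797188, PV = 2.989457
  t = 3.5000: CF_t = 3.750000, DF = 0.767635, PV = 2.878629
  t = 4.0000: CF_t = 3.750000, DF = 0.739176, PV = 2.771911
  t = 4.5000: CF_t = 3.750000, DF = 0.711773, PV = 2.669149
  t = 5.0000: CF_t = 3.750000, DF = 0.685386, PV = 2.570196
  t = 5.5000: CF_t = 3.750000, DF = 0.659977, PV = 2.474912
  t = 6.0000: CF_t = 3.750000, DF = 0.635509, PV = 2.383160
  t = 6.5000: CF_t = 3.750000, DF = 0.611949, PV = 2.294810
  t = 7.0000: CF_t = 3.750000, DF = 0.589263, PV = 2.209735
  t = 7.5000: CF_t = 3.750000, DF = 0.567417, PV = 2.127814
  t = 8.0000: CF_t = 3.750000, DF = 0.546381, PV = 2.048931
  t = 8.5000: CF_t = 3.750000, DF = 0.526126, PV = 1.972971
  t = 9.0000: CF_t = 3.750000, DF = 0.506621, PV = 1.899828
  t = 9.5000: CF_t = 3.750000, DF = 0.487839, PV = 1.829396
  t = 10.0000: CF_t = 103.750000, DF = 0.469753, PV = 48.736921
Price P = sum_t PV_t = 98.622736
Convexity numerator sum_t t*(t + 1/m) * CF_t / (1+y/m)^(m*t + 2):
  t = 0.5000: term = 1.674101
  t = 1.0000: term = 4.836114
  t = 1.5000: term = 9.313652
  t = 2.0000: term = 14.947283
  t = 2.5000: term = 21.589721
  t = 3.0000: term = 29.105064
  t = 3.5000: term = 37.368081
  t = 4.0000: term = 46.263530
  t = 4.5000: term = 55.685520
  t = 5.0000: term = 65.536909
  t = 5.5000: term = 75.728734
  t = 6.0000: term = 86.179677
  t = 6.5000: term = 96.815558
  t = 7.0000: term = 107.568858
  t = 7.5000: term = 118.378274
  t = 8.0000: term = 129.188294
  t = 8.5000: term = 139.948802
  t = 9.0000: term = 150.614701
  t = 9.5000: term = 161.145564
  t = 10.0000: term = 4744.979990
Convexity = (1/P) * sum = 6096.868427 / 98.622736 = 61.820110


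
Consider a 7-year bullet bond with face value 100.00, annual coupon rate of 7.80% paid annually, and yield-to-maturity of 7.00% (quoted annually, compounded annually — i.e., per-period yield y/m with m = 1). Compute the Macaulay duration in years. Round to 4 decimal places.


Answer: Macaulay duration = 5.6824 years

Derivation:
Coupon per period c = face * coupon_rate / m = 7.800000
Periods per year m = 1; per-period yield y/m = 0.070000
Number of cashflows N = 7
Cashflows (t years, CF_t, discount factor 1/(1+y/m)^(m*t), PV):
  t = 1.0000: CF_t = 7.800000, DF = 0.934579, PV = 7.289720
  t = 2.0000: CF_t = 7.800000, DF = 0.873439, PV = 6.812822
  t = 3.0000: CF_t = 7.800000, DF = 0.816298, PV = 6.367123
  t = 4.0000: CF_t = 7.800000, DF = 0.762895, PV = 5.950583
  t = 5.0000: CF_t = 7.800000, DF = 0.712986, PV = 5.561292
  t = 6.0000: CF_t = 7.800000, DF = 0.666342, PV = 5.197469
  t = 7.0000: CF_t = 107.800000, DF = 0.622750, PV = 67.132422
Price P = sum_t PV_t = 104.311432
Macaulay numerator sum_t t * PV_t:
  t * PV_t at t = 1.0000: 7.289720
  t * PV_t at t = 2.0000: 13.625644
  t * PV_t at t = 3.0000: 19.101370
  t * PV_t at t = 4.0000: 23.802331
  t * PV_t at t = 5.0000: 27.806461
  t * PV_t at t = 6.0000: 31.184816
  t * PV_t at t = 7.0000: 469.926955
Macaulay duration D = (sum_t t * PV_t) / P = 592.737297 / 104.311432 = 5.682381


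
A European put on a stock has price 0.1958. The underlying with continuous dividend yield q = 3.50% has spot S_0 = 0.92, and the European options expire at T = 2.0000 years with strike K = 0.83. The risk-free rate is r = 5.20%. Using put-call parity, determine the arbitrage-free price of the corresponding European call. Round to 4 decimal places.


Answer: Call price = 0.3056

Derivation:
Put-call parity: C - P = S_0 * exp(-qT) - K * exp(-rT).
S_0 * exp(-qT) = 0.9200 * 0.93239382 = 0.85780231
K * exp(-rT) = 0.8300 * 0.90122530 = 0.74801700
C = P + S*exp(-qT) - K*exp(-rT)
C = 0.1958 + 0.85780231 - 0.74801700 = 0.3056


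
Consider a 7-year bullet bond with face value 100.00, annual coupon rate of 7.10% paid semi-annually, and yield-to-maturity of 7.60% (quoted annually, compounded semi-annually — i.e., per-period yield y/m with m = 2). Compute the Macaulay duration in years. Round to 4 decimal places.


Answer: Macaulay duration = 5.6133 years

Derivation:
Coupon per period c = face * coupon_rate / m = 3.550000
Periods per year m = 2; per-period yield y/m = 0.038000
Number of cashflows N = 14
Cashflows (t years, CF_t, discount factor 1/(1+y/m)^(m*t), PV):
  t = 0.5000: CF_t = 3.550000, DF = 0.963391, PV = 3.420039
  t = 1.0000: CF_t = 3.550000, DF = 0.928122, PV = 3.294835
  t = 1.5000: CF_t = 3.550000, DF = 0.894145, PV = 3.174215
  t = 2.0000: CF_t = 3.550000, DF = 0.861411, PV = 3.058010
  t = 2.5000: CF_t = 3.550000, DF = 0.829876, PV = 2.946060
  t = 3.0000: CF_t = 3.550000, DF = 0.799495, PV = 2.838208
  t = 3.5000: CF_t = 3.550000, DF = 0.770227, PV = 2.734305
  t = 4.0000: CF_t = 3.550000, DF = 0.742030, PV = 2.634205
  t = 4.5000: CF_t = 3.550000, DF = 0.714865, PV = 2.537769
  t = 5.0000: CF_t = 3.550000, DF = 0.688694, PV = 2.444865
  t = 5.5000: CF_t = 3.550000, DF = 0.663482, PV = 2.355361
  t = 6.0000: CF_t = 3.550000, DF = 0.639193, PV = 2.269134
  t = 6.5000: CF_t = 3.550000, DF = 0.615793, PV = 2.186063
  t = 7.0000: CF_t = 103.550000, DF = 0.593249, PV = 61.430939
Price P = sum_t PV_t = 97.324007
Macaulay numerator sum_t t * PV_t:
  t * PV_t at t = 0.5000: 1.710019
  t * PV_t at t = 1.0000: 3.294835
  t * PV_t at t = 1.5000: 4.761322
  t * PV_t at t = 2.0000: 6.116021
  t * PV_t at t = 2.5000: 7.365150
  t * PV_t at t = 3.0000: 8.514624
  t * PV_t at t = 3.5000: 9.570066
  t * PV_t at t = 4.0000: 10.536819
  t * PV_t at t = 4.5000: 11.419963
  t * PV_t at t = 5.0000: 12.224323
  t * PV_t at t = 5.5000: 12.954485
  t * PV_t at t = 6.0000: 13.614803
  t * PV_t at t = 6.5000: 14.209412
  t * PV_t at t = 7.0000: 430.016573
Macaulay duration D = (sum_t t * PV_t) / P = 546.308415 / 97.324007 = 5.613296


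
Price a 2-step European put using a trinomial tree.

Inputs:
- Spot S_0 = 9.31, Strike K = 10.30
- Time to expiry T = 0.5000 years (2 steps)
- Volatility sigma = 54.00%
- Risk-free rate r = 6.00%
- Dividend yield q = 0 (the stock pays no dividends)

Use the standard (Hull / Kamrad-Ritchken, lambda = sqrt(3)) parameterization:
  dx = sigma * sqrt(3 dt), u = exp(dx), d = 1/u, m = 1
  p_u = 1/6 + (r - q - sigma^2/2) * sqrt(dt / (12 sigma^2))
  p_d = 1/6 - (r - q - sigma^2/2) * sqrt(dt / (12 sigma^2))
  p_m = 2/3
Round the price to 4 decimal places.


dt = T/N = 0.250000; dx = sigma*sqrt(3*dt) = 0.467654
u = exp(dx) = 1.596245; d = 1/u = 0.626470
p_u = 0.143733, p_m = 0.666667, p_d = 0.189600
Discount per step: exp(-r*dt) = 0.985112
Stock lattice S(k, j) with j the centered position index:
  k=0: S(0,+0) = 9.3100
  k=1: S(1,-1) = 5.8324; S(1,+0) = 9.3100; S(1,+1) = 14.8610
  k=2: S(2,-2) = 3.6539; S(2,-1) = 5.8324; S(2,+0) = 9.3100; S(2,+1) = 14.8610; S(2,+2) = 23.7218
Terminal payoffs V(N, j) = max(K - S_T, 0):
  V(2,-2) = 6.646149; V(2,-1) = 4.467560; V(2,+0) = 0.990000; V(2,+1) = 0.000000; V(2,+2) = 0.000000
Backward induction: V(k, j) = exp(-r*dt) * [p_u * V(k+1, j+1) + p_m * V(k+1, j) + p_d * V(k+1, j-1)]
  V(1,-1) = exp(-r*dt) * [p_u*0.990000 + p_m*4.467560 + p_d*6.646149] = 4.315560
  V(1,+0) = exp(-r*dt) * [p_u*0.000000 + p_m*0.990000 + p_d*4.467560] = 1.484614
  V(1,+1) = exp(-r*dt) * [p_u*0.000000 + p_m*0.000000 + p_d*0.990000] = 0.184910
  V(0,+0) = exp(-r*dt) * [p_u*0.184910 + p_m*1.484614 + p_d*4.315560] = 1.807239

Answer: Price = V(0,0) = 1.8072


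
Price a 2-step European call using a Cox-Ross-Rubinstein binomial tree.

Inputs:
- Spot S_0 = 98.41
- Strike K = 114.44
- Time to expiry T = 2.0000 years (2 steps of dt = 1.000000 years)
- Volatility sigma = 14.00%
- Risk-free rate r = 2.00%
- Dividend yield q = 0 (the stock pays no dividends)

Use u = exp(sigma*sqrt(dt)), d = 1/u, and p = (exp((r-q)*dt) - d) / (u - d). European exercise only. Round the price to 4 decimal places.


dt = T/N = 1.000000
u = exp(sigma*sqrt(dt)) = 1.150274; d = 1/u = 0.869358
p = (exp((r-q)*dt) - d) / (u - d) = 0.536970
Discount per step: exp(-r*dt) = 0.980199
Stock lattice S(k, i) with i counting down-moves:
  k=0: S(0,0) = 98.4100
  k=1: S(1,0) = 113.1984; S(1,1) = 85.5535
  k=2: S(2,0) = 130.2092; S(2,1) = 98.4100; S(2,2) = 74.3767
Terminal payoffs V(N, i) = max(S_T - K, 0):
  V(2,0) = 15.769205; V(2,1) = 0.000000; V(2,2) = 0.000000
Backward induction: V(k, i) = exp(-r*dt) * [p * V(k+1, i) + (1-p) * V(k+1, i+1)].
  V(1,0) = exp(-r*dt) * [p*15.769205 + (1-p)*0.000000] = 8.299913
  V(1,1) = exp(-r*dt) * [p*0.000000 + (1-p)*0.000000] = 0.000000
  V(0,0) = exp(-r*dt) * [p*8.299913 + (1-p)*0.000000] = 4.368550

Answer: Price = V(0,0) = 4.3686


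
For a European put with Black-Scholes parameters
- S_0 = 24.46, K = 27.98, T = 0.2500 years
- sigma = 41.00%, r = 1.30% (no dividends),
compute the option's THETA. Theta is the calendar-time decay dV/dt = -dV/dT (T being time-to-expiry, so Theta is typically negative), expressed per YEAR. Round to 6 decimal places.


Answer: Theta = -3.183122

Derivation:
d1 = -0.5375040926; d2 = -0.7425040926
phi(d1) = 0.3452819815; exp(-qT) = 1.0000000000; exp(-rT) = 0.9967552755
Theta = -S*exp(-qT)*phi(d1)*sigma/(2*sqrt(T)) + r*K*exp(-rT)*N(-d2) - q*S*exp(-qT)*N(-d1)
N(-d1) = 0.7045402706; N(-d2) = 0.7711090134; sqrt(T) = 0.5000000000
Term 1 = -24.4600 * 1.0000000000 * 0.3452819815 * 0.4100 / (2 * 0.5000000000) = -3.4626948797
Term 2 = 0.0130 * 27.9800 * 0.9967552755 * 0.7711090134 = 0.2795731018
Term 3 = 0 (no dividend yield, q = 0)
Theta = -3.4626948797 + (0.2795731018) + (0.0000000000) = -3.183122


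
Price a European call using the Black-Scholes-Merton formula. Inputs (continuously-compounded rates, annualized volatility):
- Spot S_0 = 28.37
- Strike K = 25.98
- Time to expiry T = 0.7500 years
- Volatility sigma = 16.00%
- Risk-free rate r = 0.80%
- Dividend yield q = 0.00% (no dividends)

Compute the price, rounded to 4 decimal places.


d1 = (ln(S/K) + (r - q + 0.5*sigma^2) * T) / (sigma * sqrt(T)) = 0.74770640
d2 = d1 - sigma * sqrt(T) = 0.60914233
exp(-rT) = 0.99401796; exp(-qT) = 1.00000000
C = S_0 * exp(-qT) * N(d1) - K * exp(-rT) * N(d2)
N(d1) = 0.77268136; N(d2) = 0.72878495
C = 28.3700 * 1.00000000 * 0.77268136 - 25.9800 * 0.99401796 * 0.72878495 = 3.1004

Answer: Price = 3.1004


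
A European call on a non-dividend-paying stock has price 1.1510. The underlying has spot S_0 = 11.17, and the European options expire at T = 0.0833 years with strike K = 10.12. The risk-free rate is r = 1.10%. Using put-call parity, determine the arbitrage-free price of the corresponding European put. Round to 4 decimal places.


Answer: Put price = 0.0917

Derivation:
Put-call parity: C - P = S_0 * exp(-qT) - K * exp(-rT).
S_0 * exp(-qT) = 11.1700 * 1.00000000 = 11.17000000
K * exp(-rT) = 10.1200 * 0.99908412 = 10.11073129
P = C - S*exp(-qT) + K*exp(-rT)
P = 1.1510 - 11.17000000 + 10.11073129 = 0.0917


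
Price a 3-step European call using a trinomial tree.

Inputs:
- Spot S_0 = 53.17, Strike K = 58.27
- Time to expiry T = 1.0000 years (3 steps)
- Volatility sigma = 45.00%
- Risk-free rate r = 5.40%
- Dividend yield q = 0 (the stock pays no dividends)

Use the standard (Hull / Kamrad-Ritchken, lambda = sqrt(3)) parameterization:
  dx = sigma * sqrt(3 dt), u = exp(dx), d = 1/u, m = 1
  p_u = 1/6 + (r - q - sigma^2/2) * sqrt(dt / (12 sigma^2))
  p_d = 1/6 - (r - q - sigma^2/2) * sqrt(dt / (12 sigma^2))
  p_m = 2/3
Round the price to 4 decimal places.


Answer: Price = V(0,0) = 8.5442

Derivation:
dt = T/N = 0.333333; dx = sigma*sqrt(3*dt) = 0.450000
u = exp(dx) = 1.568312; d = 1/u = 0.637628
p_u = 0.149167, p_m = 0.666667, p_d = 0.184167
Discount per step: exp(-r*dt) = 0.982161
Stock lattice S(k, j) with j the centered position index:
  k=0: S(0,+0) = 53.1700
  k=1: S(1,-1) = 33.9027; S(1,+0) = 53.1700; S(1,+1) = 83.3872
  k=2: S(2,-2) = 21.6173; S(2,-1) = 33.9027; S(2,+0) = 53.1700; S(2,+1) = 83.3872; S(2,+2) = 130.7771
  k=3: S(3,-3) = 13.7838; S(3,-2) = 21.6173; S(3,-1) = 33.9027; S(3,+0) = 53.1700; S(3,+1) = 83.3872; S(3,+2) = 130.7771; S(3,+3) = 205.0993
Terminal payoffs V(N, j) = max(S_T - K, 0):
  V(3,-3) = 0.000000; V(3,-2) = 0.000000; V(3,-1) = 0.000000; V(3,+0) = 0.000000; V(3,+1) = 25.117159; V(3,+2) = 72.507097; V(3,+3) = 146.829315
Backward induction: V(k, j) = exp(-r*dt) * [p_u * V(k+1, j+1) + p_m * V(k+1, j) + p_d * V(k+1, j-1)]
  V(2,-2) = exp(-r*dt) * [p_u*0.000000 + p_m*0.000000 + p_d*0.000000] = 0.000000
  V(2,-1) = exp(-r*dt) * [p_u*0.000000 + p_m*0.000000 + p_d*0.000000] = 0.000000
  V(2,+0) = exp(-r*dt) * [p_u*25.117159 + p_m*0.000000 + p_d*0.000000] = 3.679807
  V(2,+1) = exp(-r*dt) * [p_u*72.507097 + p_m*25.117159 + p_d*0.000000] = 27.068765
  V(2,+2) = exp(-r*dt) * [p_u*146.829315 + p_m*72.507097 + p_d*25.117159] = 73.530318
  V(1,-1) = exp(-r*dt) * [p_u*3.679807 + p_m*0.000000 + p_d*0.000000] = 0.539113
  V(1,+0) = exp(-r*dt) * [p_u*27.068765 + p_m*3.679807 + p_d*0.000000] = 6.375170
  V(1,+1) = exp(-r*dt) * [p_u*73.530318 + p_m*27.068765 + p_d*3.679807] = 29.162142
  V(0,+0) = exp(-r*dt) * [p_u*29.162142 + p_m*6.375170 + p_d*0.539113] = 8.544231


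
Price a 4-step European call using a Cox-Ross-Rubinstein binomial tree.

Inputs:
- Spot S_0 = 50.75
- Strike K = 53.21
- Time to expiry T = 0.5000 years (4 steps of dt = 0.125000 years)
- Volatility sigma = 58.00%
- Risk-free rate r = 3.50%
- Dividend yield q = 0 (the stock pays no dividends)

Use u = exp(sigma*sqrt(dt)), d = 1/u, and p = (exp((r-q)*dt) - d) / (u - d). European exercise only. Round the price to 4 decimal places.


dt = T/N = 0.125000
u = exp(sigma*sqrt(dt)) = 1.227600; d = 1/u = 0.814598
p = (exp((r-q)*dt) - d) / (u - d) = 0.459530
Discount per step: exp(-r*dt) = 0.995635
Stock lattice S(k, i) with i counting down-moves:
  k=0: S(0,0) = 50.7500
  k=1: S(1,0) = 62.3007; S(1,1) = 41.3408
  k=2: S(2,0) = 76.4803; S(2,1) = 50.7500; S(2,2) = 33.6761
  k=3: S(3,0) = 93.8872; S(3,1) = 62.3007; S(3,2) = 41.3408; S(3,3) = 27.4325
  k=4: S(4,0) = 115.2560; S(4,1) = 76.4803; S(4,2) = 50.7500; S(4,3) = 33.6761; S(4,4) = 22.3465
Terminal payoffs V(N, i) = max(S_T - K, 0):
  V(4,0) = 62.045970; V(4,1) = 23.270328; V(4,2) = 0.000000; V(4,3) = 0.000000; V(4,4) = 0.000000
Backward induction: V(k, i) = exp(-r*dt) * [p * V(k+1, i) + (1-p) * V(k+1, i+1)].
  V(3,0) = exp(-r*dt) * [p*62.045970 + (1-p)*23.270328] = 40.909528
  V(3,1) = exp(-r*dt) * [p*23.270328 + (1-p)*0.000000] = 10.646733
  V(3,2) = exp(-r*dt) * [p*0.000000 + (1-p)*0.000000] = 0.000000
  V(3,3) = exp(-r*dt) * [p*0.000000 + (1-p)*0.000000] = 0.000000
  V(2,0) = exp(-r*dt) * [p*40.909528 + (1-p)*10.646733] = 24.446209
  V(2,1) = exp(-r*dt) * [p*10.646733 + (1-p)*0.000000] = 4.871135
  V(2,2) = exp(-r*dt) * [p*0.000000 + (1-p)*0.000000] = 0.000000
  V(1,0) = exp(-r*dt) * [p*24.446209 + (1-p)*4.871135] = 13.805936
  V(1,1) = exp(-r*dt) * [p*4.871135 + (1-p)*0.000000] = 2.228661
  V(0,0) = exp(-r*dt) * [p*13.805936 + (1-p)*2.228661] = 7.515813

Answer: Price = V(0,0) = 7.5158


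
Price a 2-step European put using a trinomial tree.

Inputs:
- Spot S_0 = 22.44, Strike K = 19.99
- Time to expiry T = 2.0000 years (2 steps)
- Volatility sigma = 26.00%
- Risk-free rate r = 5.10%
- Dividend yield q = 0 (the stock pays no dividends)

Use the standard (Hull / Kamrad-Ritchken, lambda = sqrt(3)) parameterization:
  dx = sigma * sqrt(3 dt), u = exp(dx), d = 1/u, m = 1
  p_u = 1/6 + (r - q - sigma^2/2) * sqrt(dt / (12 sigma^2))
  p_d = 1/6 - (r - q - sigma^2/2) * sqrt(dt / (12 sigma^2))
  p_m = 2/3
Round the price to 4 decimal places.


dt = T/N = 1.000000; dx = sigma*sqrt(3*dt) = 0.450333
u = exp(dx) = 1.568835; d = 1/u = 0.637416
p_u = 0.185764, p_m = 0.666667, p_d = 0.147570
Discount per step: exp(-r*dt) = 0.950279
Stock lattice S(k, j) with j the centered position index:
  k=0: S(0,+0) = 22.4400
  k=1: S(1,-1) = 14.3036; S(1,+0) = 22.4400; S(1,+1) = 35.2047
  k=2: S(2,-2) = 9.1173; S(2,-1) = 14.3036; S(2,+0) = 22.4400; S(2,+1) = 35.2047; S(2,+2) = 55.2303
Terminal payoffs V(N, j) = max(K - S_T, 0):
  V(2,-2) = 10.872655; V(2,-1) = 5.686391; V(2,+0) = 0.000000; V(2,+1) = 0.000000; V(2,+2) = 0.000000
Backward induction: V(k, j) = exp(-r*dt) * [p_u * V(k+1, j+1) + p_m * V(k+1, j) + p_d * V(k+1, j-1)]
  V(1,-1) = exp(-r*dt) * [p_u*0.000000 + p_m*5.686391 + p_d*10.872655] = 5.127135
  V(1,+0) = exp(-r*dt) * [p_u*0.000000 + p_m*0.000000 + p_d*5.686391] = 0.797416
  V(1,+1) = exp(-r*dt) * [p_u*0.000000 + p_m*0.000000 + p_d*0.000000] = 0.000000
  V(0,+0) = exp(-r*dt) * [p_u*0.000000 + p_m*0.797416 + p_d*5.127135] = 1.224168

Answer: Price = V(0,0) = 1.2242


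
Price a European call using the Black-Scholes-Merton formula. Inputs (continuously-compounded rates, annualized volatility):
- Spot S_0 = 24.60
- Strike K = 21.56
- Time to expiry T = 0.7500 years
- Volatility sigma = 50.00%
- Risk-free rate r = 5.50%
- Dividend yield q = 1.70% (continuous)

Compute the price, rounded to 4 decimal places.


d1 = (ln(S/K) + (r - q + 0.5*sigma^2) * T) / (sigma * sqrt(T)) = 0.58694975
d2 = d1 - sigma * sqrt(T) = 0.15393705
exp(-rT) = 0.95958920; exp(-qT) = 0.98733094
C = S_0 * exp(-qT) * N(d1) - K * exp(-rT) * N(d2)
N(d1) = 0.72138127; N(d2) = 0.56117031
C = 24.6000 * 0.98733094 * 0.72138127 - 21.5600 * 0.95958920 * 0.56117031 = 5.9112

Answer: Price = 5.9112


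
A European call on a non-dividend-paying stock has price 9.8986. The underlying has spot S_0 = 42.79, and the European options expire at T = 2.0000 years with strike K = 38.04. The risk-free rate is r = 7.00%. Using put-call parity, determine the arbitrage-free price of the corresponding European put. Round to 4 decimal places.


Answer: Put price = 0.1790

Derivation:
Put-call parity: C - P = S_0 * exp(-qT) - K * exp(-rT).
S_0 * exp(-qT) = 42.7900 * 1.00000000 = 42.79000000
K * exp(-rT) = 38.0400 * 0.86935824 = 33.07038727
P = C - S*exp(-qT) + K*exp(-rT)
P = 9.8986 - 42.79000000 + 33.07038727 = 0.1790


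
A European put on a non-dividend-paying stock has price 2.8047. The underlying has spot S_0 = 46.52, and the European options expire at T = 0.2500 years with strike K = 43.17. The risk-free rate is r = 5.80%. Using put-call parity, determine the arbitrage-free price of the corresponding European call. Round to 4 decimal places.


Answer: Call price = 6.7761

Derivation:
Put-call parity: C - P = S_0 * exp(-qT) - K * exp(-rT).
S_0 * exp(-qT) = 46.5200 * 1.00000000 = 46.52000000
K * exp(-rT) = 43.1700 * 0.98560462 = 42.54855139
C = P + S*exp(-qT) - K*exp(-rT)
C = 2.8047 + 46.52000000 - 42.54855139 = 6.7761


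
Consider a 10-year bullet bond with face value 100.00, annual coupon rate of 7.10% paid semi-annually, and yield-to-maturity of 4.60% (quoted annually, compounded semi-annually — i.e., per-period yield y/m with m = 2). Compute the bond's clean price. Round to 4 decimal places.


Coupon per period c = face * coupon_rate / m = 3.550000
Periods per year m = 2; per-period yield y/m = 0.023000
Number of cashflows N = 20
Cashflows (t years, CF_t, discount factor 1/(1+y/m)^(m*t), PV):
  t = 0.5000: CF_t = 3.550000, DF = 0.977517, PV = 3.470186
  t = 1.0000: CF_t = 3.550000, DF = 0.955540, PV = 3.392166
  t = 1.5000: CF_t = 3.550000, DF = 0.934056, PV = 3.315900
  t = 2.0000: CF_t = 3.550000, DF = 0.913056, PV = 3.241349
  t = 2.5000: CF_t = 3.550000, DF = 0.892528, PV = 3.168474
  t = 3.0000: CF_t = 3.550000, DF = 0.872461, PV = 3.097238
  t = 3.5000: CF_t = 3.550000, DF = 0.852846, PV = 3.027603
  t = 4.0000: CF_t = 3.550000, DF = 0.833671, PV = 2.959534
  t = 4.5000: CF_t = 3.550000, DF = 0.814928, PV = 2.892995
  t = 5.0000: CF_t = 3.550000, DF = 0.796606, PV = 2.827952
  t = 5.5000: CF_t = 3.550000, DF = 0.778696, PV = 2.764371
  t = 6.0000: CF_t = 3.550000, DF = 0.761189, PV = 2.702220
  t = 6.5000: CF_t = 3.550000, DF = 0.744075, PV = 2.641467
  t = 7.0000: CF_t = 3.550000, DF = 0.727346, PV = 2.582079
  t = 7.5000: CF_t = 3.550000, DF = 0.710993, PV = 2.524026
  t = 8.0000: CF_t = 3.550000, DF = 0.695008, PV = 2.467279
  t = 8.5000: CF_t = 3.550000, DF = 0.679382, PV = 2.411807
  t = 9.0000: CF_t = 3.550000, DF = 0.664108, PV = 2.357583
  t = 9.5000: CF_t = 3.550000, DF = 0.649177, PV = 2.304577
  t = 10.0000: CF_t = 103.550000, DF = 0.634581, PV = 65.710902
Price P = sum_t PV_t = 119.859708

Answer: Price = 119.8597


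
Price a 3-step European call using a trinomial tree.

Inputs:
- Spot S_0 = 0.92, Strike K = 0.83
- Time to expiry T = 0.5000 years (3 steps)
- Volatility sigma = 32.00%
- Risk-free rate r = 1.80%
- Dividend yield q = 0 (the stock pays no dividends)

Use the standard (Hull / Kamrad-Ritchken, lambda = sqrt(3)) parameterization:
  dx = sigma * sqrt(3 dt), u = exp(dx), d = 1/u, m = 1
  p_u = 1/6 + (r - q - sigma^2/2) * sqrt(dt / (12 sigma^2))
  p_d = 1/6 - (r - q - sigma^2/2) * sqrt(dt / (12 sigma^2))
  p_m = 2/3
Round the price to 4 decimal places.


dt = T/N = 0.166667; dx = sigma*sqrt(3*dt) = 0.226274
u = exp(dx) = 1.253919; d = 1/u = 0.797499
p_u = 0.154440, p_m = 0.666667, p_d = 0.178894
Discount per step: exp(-r*dt) = 0.997004
Stock lattice S(k, j) with j the centered position index:
  k=0: S(0,+0) = 0.9200
  k=1: S(1,-1) = 0.7337; S(1,+0) = 0.9200; S(1,+1) = 1.1536
  k=2: S(2,-2) = 0.5851; S(2,-1) = 0.7337; S(2,+0) = 0.9200; S(2,+1) = 1.1536; S(2,+2) = 1.4465
  k=3: S(3,-3) = 0.4666; S(3,-2) = 0.5851; S(3,-1) = 0.7337; S(3,+0) = 0.9200; S(3,+1) = 1.1536; S(3,+2) = 1.4465; S(3,+3) = 1.8138
Terminal payoffs V(N, j) = max(S_T - K, 0):
  V(3,-3) = 0.000000; V(3,-2) = 0.000000; V(3,-1) = 0.000000; V(3,+0) = 0.090000; V(3,+1) = 0.323606; V(3,+2) = 0.616529; V(3,+3) = 0.983830
Backward induction: V(k, j) = exp(-r*dt) * [p_u * V(k+1, j+1) + p_m * V(k+1, j) + p_d * V(k+1, j-1)]
  V(2,-2) = exp(-r*dt) * [p_u*0.000000 + p_m*0.000000 + p_d*0.000000] = 0.000000
  V(2,-1) = exp(-r*dt) * [p_u*0.090000 + p_m*0.000000 + p_d*0.000000] = 0.013858
  V(2,+0) = exp(-r*dt) * [p_u*0.323606 + p_m*0.090000 + p_d*0.000000] = 0.109648
  V(2,+1) = exp(-r*dt) * [p_u*0.616529 + p_m*0.323606 + p_d*0.090000] = 0.326074
  V(2,+2) = exp(-r*dt) * [p_u*0.983830 + p_m*0.616529 + p_d*0.323606] = 0.618993
  V(1,-1) = exp(-r*dt) * [p_u*0.109648 + p_m*0.013858 + p_d*0.000000] = 0.026094
  V(1,+0) = exp(-r*dt) * [p_u*0.326074 + p_m*0.109648 + p_d*0.013858] = 0.125559
  V(1,+1) = exp(-r*dt) * [p_u*0.618993 + p_m*0.326074 + p_d*0.109648] = 0.331599
  V(0,+0) = exp(-r*dt) * [p_u*0.331599 + p_m*0.125559 + p_d*0.026094] = 0.139168

Answer: Price = V(0,0) = 0.1392


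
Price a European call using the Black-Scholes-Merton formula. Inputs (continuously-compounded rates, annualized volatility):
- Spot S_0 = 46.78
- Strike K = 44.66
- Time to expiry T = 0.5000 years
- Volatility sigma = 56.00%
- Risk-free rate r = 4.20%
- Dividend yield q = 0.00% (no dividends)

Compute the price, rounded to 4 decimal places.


Answer: Price = 8.7280

Derivation:
d1 = (ln(S/K) + (r - q + 0.5*sigma^2) * T) / (sigma * sqrt(T)) = 0.36814382
d2 = d1 - sigma * sqrt(T) = -0.02783598
exp(-rT) = 0.97921896; exp(-qT) = 1.00000000
C = S_0 * exp(-qT) * N(d1) - K * exp(-rT) * N(d2)
N(d1) = 0.64361700; N(d2) = 0.48889649
C = 46.7800 * 1.00000000 * 0.64361700 - 44.6600 * 0.97921896 * 0.48889649 = 8.7280


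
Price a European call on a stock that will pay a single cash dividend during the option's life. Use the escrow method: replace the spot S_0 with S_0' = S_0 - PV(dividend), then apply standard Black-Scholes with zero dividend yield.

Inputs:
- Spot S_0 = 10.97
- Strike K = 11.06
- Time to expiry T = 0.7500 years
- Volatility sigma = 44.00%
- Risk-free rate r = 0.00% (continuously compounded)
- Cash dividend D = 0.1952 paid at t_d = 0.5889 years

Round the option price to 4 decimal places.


PV(D) = D * exp(-r * t_d) = 0.1952 * 1.00000000 = 0.19520000
S_0' = S_0 - PV(D) = 10.9700 - 0.19520000 = 10.77480000
d1 = (ln(S_0'/K) + (r + sigma^2/2)*T) / (sigma*sqrt(T)) = 0.12196545
d2 = d1 - sigma*sqrt(T) = -0.25908573
exp(-rT) = 1.00000000
N(d1) = 0.54853681; N(d2) = 0.39778455
C = S_0' * N(d1) - K * exp(-rT) * N(d2) = 10.77480000 * 0.54853681 - 11.0600 * 1.00000000 * 0.39778455 = 1.5109

Answer: Price = 1.5109
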